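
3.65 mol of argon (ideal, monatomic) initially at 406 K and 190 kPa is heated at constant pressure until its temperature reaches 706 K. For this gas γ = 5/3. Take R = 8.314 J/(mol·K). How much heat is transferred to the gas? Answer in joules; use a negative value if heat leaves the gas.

V₁ = nRT₁/P₁ = 3.65×8.314×406/190 = 64.8 L.
Isobaric: P stays 190 kPa; V/T = const ⇒ T₂ = 706 K, V₂ = 113 L.
W = PΔV = 190×(113−64.8) kPa·L = 9100 J.
ΔU = nCvΔT = 3.65×12.5×(706−406) = 13700 J.
Q = ΔU + W = nCpΔT = 22800 J.

22800 J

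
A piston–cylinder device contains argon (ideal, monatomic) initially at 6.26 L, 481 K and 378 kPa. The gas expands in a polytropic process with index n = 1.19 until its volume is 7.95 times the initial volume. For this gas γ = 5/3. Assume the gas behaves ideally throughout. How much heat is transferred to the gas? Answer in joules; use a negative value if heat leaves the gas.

n = P₁V₁/(RT₁) = 378×6.26/(8.314×481) = 0.592 mol.
Polytropic n=1.19: T₂ = T₁(V₁/V₂)^(n−1) = 481×(0.126)^0.19 = 324 K; P₂ = P₁(V₁/V₂)^n = 32.1 kPa.
W = (P₁V₁−P₂V₂)/(n−1) = (378×6.26−32.1×49.8)/0.19 = 4050 J.
ΔU = nCvΔT = 0.592×12.5×(324−481) = -1160 J.
Q = ΔU + W = 2900 J.

2900 J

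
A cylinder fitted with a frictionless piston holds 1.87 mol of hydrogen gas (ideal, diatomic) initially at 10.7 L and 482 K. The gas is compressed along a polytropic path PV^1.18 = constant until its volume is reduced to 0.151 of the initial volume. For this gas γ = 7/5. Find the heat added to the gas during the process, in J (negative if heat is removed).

-9280 J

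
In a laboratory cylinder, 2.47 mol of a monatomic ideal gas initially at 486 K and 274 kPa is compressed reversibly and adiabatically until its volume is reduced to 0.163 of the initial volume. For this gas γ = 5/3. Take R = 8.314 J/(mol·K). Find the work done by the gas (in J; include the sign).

-35200 J

V₁ = nRT₁/P₁ = 2.47×8.314×486/274 = 36.4 L.
Adiabatic: TV^(γ−1) = const ⇒ T₂ = 486×(6.13)^0.667 = 1630 K; PV^γ = const ⇒ P₂ = 5630 kPa.
ΔU = nCvΔT = 2.47×12.5×(1630−486) = 35200 J.
Q = 0 for an adiabatic process, so W = −ΔU = -35200 J.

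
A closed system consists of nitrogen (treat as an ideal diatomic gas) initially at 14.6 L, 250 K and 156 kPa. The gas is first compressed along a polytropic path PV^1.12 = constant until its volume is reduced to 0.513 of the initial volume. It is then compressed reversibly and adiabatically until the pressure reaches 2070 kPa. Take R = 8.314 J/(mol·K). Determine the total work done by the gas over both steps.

n = P₁V₁/(RT₁) = 156×14.6/(8.314×250) = 1.10 mol.
Step 1 — Polytropic n=1.12: T₂ = T₁(V₁/V₂)^(n−1) = 250×(1.95)^0.12 = 271 K; P₂ = P₁(V₁/V₂)^n = 329 kPa.
W = (P₁V₁−P₂V₂)/(n−1) = (156×14.6−329×7.49)/0.12 = -1580 J.
ΔU = nCvΔT = 1.10×20.8×(271−250) = 475 J.
Q = ΔU + W = -1110 J.
State after step 1: P = 329 kPa, V = 7.49 L, T = 271 K.
Step 2 — Adiabatic: T₂/T₁ = (P₂/P₁)^((γ−1)/γ) ⇒ T₂ = 271×(6.28)^0.286 = 458 K; V₂ = 2.02 L.
ΔU = nCvΔT = 1.10×20.8×(458−271) = 4260 J.
Q = 0 for an adiabatic process, so W = −ΔU = -4260 J.
Net over both steps: W = -5840 J, Q = -1110 J, ΔU = 4740 J.

-5840 J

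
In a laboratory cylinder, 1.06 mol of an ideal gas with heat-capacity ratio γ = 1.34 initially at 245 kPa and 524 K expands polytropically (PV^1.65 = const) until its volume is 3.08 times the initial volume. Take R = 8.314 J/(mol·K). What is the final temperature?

V₁ = nRT₁/P₁ = 1.06×8.314×524/245 = 18.8 L.
Polytropic n=1.65: T₂ = T₁(V₁/V₂)^(n−1) = 524×(0.325)^0.65 = 252 K; P₂ = P₁(V₁/V₂)^n = 38.3 kPa.

252 K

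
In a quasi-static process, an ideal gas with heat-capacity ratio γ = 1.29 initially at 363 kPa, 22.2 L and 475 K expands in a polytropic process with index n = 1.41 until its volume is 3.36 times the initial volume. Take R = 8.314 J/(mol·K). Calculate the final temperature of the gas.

289 K

Polytropic n=1.41: T₂ = T₁(V₁/V₂)^(n−1) = 475×(0.298)^0.41 = 289 K; P₂ = P₁(V₁/V₂)^n = 65.7 kPa.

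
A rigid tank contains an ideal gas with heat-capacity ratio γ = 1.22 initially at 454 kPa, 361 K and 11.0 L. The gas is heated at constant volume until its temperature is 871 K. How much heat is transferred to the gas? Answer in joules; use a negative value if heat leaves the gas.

32100 J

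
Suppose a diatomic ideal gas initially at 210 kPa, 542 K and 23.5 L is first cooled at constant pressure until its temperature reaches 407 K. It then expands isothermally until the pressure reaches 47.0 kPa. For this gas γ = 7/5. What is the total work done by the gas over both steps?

n = P₁V₁/(RT₁) = 210×23.5/(8.314×542) = 1.10 mol.
Step 1 — Isobaric: P stays 210 kPa; V/T = const ⇒ T₂ = 407 K, V₂ = 17.6 L.
W = PΔV = 210×(17.6−23.5) kPa·L = -1230 J.
ΔU = nCvΔT = 1.10×20.8×(407−542) = -3070 J.
Q = ΔU + W = nCpΔT = -4300 J.
State after step 1: P = 210 kPa, V = 17.6 L, T = 407 K.
Step 2 — Isothermal: T stays 407 K; PV = const ⇒ V₂ = 78.8 L, P₂ = 47.0 kPa.
ΔU = 0 (ideal gas, T constant).
W = nRT ln(V₂/V₁) = 1.10×8.314×407×ln(4.47) = 5550 J.
Q = ΔU + W = 5550 J.
Net over both steps: W = 4320 J, Q = 1250 J, ΔU = -3070 J.

4320 J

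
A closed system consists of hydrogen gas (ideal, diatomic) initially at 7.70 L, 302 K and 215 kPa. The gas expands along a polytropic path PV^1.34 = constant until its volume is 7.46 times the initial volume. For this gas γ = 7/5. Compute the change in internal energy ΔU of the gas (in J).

-2050 J

n = P₁V₁/(RT₁) = 215×7.70/(8.314×302) = 0.659 mol.
Polytropic n=1.34: T₂ = T₁(V₁/V₂)^(n−1) = 302×(0.134)^0.34 = 153 K; P₂ = P₁(V₁/V₂)^n = 14.6 kPa.
For an ideal gas ΔU = nCvΔT with Cv = (5/2)R = 20.8 J/(mol·K).
ΔU = 0.659×20.8×(153−302) = -2050 J.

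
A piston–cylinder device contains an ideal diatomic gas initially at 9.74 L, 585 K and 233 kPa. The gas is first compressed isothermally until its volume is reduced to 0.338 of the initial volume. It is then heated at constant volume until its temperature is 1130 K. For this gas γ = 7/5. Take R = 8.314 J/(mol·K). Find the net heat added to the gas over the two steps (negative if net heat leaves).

2820 J

n = P₁V₁/(RT₁) = 233×9.74/(8.314×585) = 0.467 mol.
Step 1 — Isothermal: T stays 585 K; PV = const ⇒ V₂ = 3.29 L, P₂ = 689 kPa.
ΔU = 0 (ideal gas, T constant).
W = nRT ln(V₂/V₁) = 0.467×8.314×585×ln(0.338) = -2460 J.
Q = ΔU + W = -2460 J.
State after step 1: P = 689 kPa, V = 3.29 L, T = 585 K.
Step 2 — Isochoric: V stays 3.29 L; P/T = const ⇒ T₂ = 1130 K, P₂ = 1330 kPa.
W = 0 (no volume change).
ΔU = nCvΔT = 0.467×20.8×(1130−585) = 5290 J.
Q = ΔU = 5290 J.
Net over both steps: W = -2460 J, Q = 2820 J, ΔU = 5290 J.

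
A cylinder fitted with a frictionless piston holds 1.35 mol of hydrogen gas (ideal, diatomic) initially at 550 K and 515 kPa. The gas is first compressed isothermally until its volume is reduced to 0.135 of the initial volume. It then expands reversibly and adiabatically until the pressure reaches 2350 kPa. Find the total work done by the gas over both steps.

-10400 J

V₁ = nRT₁/P₁ = 1.35×8.314×550/515 = 12.0 L.
Step 1 — Isothermal: T stays 550 K; PV = const ⇒ V₂ = 1.62 L, P₂ = 3810 kPa.
ΔU = 0 (ideal gas, T constant).
W = nRT ln(V₂/V₁) = 1.35×8.314×550×ln(0.135) = -12400 J.
Q = ΔU + W = -12400 J.
State after step 1: P = 3810 kPa, V = 1.62 L, T = 550 K.
Step 2 — Adiabatic: T₂/T₁ = (P₂/P₁)^((γ−1)/γ) ⇒ T₂ = 550×(0.616)^0.286 = 479 K; V₂ = 2.29 L.
ΔU = nCvΔT = 1.35×20.8×(479−550) = -1990 J.
Q = 0 for an adiabatic process, so W = −ΔU = 1990 J.
Net over both steps: W = -10400 J, Q = -12400 J, ΔU = -1990 J.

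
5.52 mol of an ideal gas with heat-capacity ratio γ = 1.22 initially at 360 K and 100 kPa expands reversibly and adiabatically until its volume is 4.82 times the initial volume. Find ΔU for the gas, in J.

-22000 J

V₁ = nRT₁/P₁ = 5.52×8.314×360/100 = 165 L.
Adiabatic: TV^(γ−1) = const ⇒ T₂ = 360×(0.207)^0.220 = 255 K; PV^γ = const ⇒ P₂ = 14.7 kPa.
For an ideal gas ΔU = nCvΔT with Cv = R/(γ−1) = 37.8 J/(mol·K).
ΔU = 5.52×37.8×(255−360) = -22000 J.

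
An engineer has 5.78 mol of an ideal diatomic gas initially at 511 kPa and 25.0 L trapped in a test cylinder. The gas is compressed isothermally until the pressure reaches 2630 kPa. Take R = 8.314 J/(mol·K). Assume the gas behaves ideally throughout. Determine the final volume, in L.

4.86 L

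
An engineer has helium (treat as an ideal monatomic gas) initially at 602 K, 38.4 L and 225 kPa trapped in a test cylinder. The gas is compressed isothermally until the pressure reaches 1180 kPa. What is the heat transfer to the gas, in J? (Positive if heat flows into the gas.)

-14300 J

n = P₁V₁/(RT₁) = 225×38.4/(8.314×602) = 1.73 mol.
Isothermal: T stays 602 K; PV = const ⇒ V₂ = 7.32 L, P₂ = 1180 kPa.
ΔU = 0 (ideal gas, T constant).
W = nRT ln(V₂/V₁) = 1.73×8.314×602×ln(0.191) = -14300 J.
Q = ΔU + W = -14300 J.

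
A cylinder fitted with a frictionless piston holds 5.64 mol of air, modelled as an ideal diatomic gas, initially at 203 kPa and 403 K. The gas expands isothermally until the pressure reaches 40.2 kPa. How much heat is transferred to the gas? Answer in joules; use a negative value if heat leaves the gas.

V₁ = nRT₁/P₁ = 5.64×8.314×403/203 = 93.1 L.
Isothermal: T stays 403 K; PV = const ⇒ V₂ = 470 L, P₂ = 40.2 kPa.
ΔU = 0 (ideal gas, T constant).
W = nRT ln(V₂/V₁) = 5.64×8.314×403×ln(5.05) = 30600 J.
Q = ΔU + W = 30600 J.

30600 J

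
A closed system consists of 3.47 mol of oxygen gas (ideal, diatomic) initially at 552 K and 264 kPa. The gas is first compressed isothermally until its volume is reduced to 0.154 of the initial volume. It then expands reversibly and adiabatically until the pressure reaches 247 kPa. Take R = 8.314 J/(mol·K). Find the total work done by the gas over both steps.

-12900 J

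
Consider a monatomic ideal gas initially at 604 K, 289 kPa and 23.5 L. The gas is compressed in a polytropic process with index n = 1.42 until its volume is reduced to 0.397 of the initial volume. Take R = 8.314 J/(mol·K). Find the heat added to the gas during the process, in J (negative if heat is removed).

-2840 J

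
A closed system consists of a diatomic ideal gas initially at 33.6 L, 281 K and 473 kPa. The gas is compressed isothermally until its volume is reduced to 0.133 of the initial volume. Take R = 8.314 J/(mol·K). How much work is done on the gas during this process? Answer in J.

32100 J

n = P₁V₁/(RT₁) = 473×33.6/(8.314×281) = 6.80 mol.
Isothermal: T stays 281 K; PV = const ⇒ V₂ = 4.47 L, P₂ = 3560 kPa.
W = nRT ln(V₂/V₁) = 6.80×8.314×281×ln(0.133) = -32100 J.
Work done on the gas = −W_by = 32100 J.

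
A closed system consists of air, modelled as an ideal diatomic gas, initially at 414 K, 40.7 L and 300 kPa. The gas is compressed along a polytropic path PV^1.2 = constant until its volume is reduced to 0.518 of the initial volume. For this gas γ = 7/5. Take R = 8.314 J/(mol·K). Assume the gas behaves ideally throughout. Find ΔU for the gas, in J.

4290 J

n = P₁V₁/(RT₁) = 300×40.7/(8.314×414) = 3.55 mol.
Polytropic n=1.2: T₂ = T₁(V₁/V₂)^(n−1) = 414×(1.93)^0.20 = 472 K; P₂ = P₁(V₁/V₂)^n = 661 kPa.
For an ideal gas ΔU = nCvΔT with Cv = (5/2)R = 20.8 J/(mol·K).
ΔU = 3.55×20.8×(472−414) = 4290 J.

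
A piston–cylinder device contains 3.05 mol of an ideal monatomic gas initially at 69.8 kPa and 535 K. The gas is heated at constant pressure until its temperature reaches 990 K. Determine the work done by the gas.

11500 J

V₁ = nRT₁/P₁ = 3.05×8.314×535/69.8 = 194 L.
Isobaric: P stays 69.8 kPa; V/T = const ⇒ T₂ = 990 K, V₂ = 360 L.
W = PΔV = 69.8×(360−194) kPa·L = 11500 J.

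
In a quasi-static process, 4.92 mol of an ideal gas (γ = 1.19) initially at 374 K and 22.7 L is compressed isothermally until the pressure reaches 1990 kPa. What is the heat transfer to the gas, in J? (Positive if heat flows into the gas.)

-16600 J

P₁ = nRT₁/V₁ = 4.92×8.314×374/22.7 = 674 kPa.
Isothermal: T stays 374 K; PV = const ⇒ V₂ = 7.69 L, P₂ = 1990 kPa.
ΔU = 0 (ideal gas, T constant).
W = nRT ln(V₂/V₁) = 4.92×8.314×374×ln(0.339) = -16600 J.
Q = ΔU + W = -16600 J.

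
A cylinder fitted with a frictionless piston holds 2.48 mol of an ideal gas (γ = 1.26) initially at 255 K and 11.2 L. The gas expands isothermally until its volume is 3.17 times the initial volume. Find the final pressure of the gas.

P₁ = nRT₁/V₁ = 2.48×8.314×255/11.2 = 469 kPa.
Isothermal: T stays 255 K; PV = const ⇒ V₂ = 35.5 L, P₂ = 148 kPa.

148 kPa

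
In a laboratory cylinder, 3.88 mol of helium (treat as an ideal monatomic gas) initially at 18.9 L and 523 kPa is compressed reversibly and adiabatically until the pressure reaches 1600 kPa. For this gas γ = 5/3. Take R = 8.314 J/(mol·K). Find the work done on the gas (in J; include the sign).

8360 J

T₁ = P₁V₁/(nR) = 523×18.9/(3.88×8.314) = 306 K.
Adiabatic: T₂/T₁ = (P₂/P₁)^((γ−1)/γ) ⇒ T₂ = 306×(3.06)^0.400 = 479 K; V₂ = 9.66 L.
ΔU = nCvΔT = 3.88×12.5×(479−306) = 8360 J.
Q = 0 for an adiabatic process, so W = −ΔU = -8360 J.
Work done on the gas = −W_by = 8360 J.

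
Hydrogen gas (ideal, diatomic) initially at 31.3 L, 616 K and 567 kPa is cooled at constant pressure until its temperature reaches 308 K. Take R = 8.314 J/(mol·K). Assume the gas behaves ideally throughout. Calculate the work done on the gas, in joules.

8870 J

n = P₁V₁/(RT₁) = 567×31.3/(8.314×616) = 3.47 mol.
Isobaric: P stays 567 kPa; V/T = const ⇒ T₂ = 308 K, V₂ = 15.6 L.
W = PΔV = 567×(15.6−31.3) kPa·L = -8870 J.
Work done on the gas = −W_by = 8870 J.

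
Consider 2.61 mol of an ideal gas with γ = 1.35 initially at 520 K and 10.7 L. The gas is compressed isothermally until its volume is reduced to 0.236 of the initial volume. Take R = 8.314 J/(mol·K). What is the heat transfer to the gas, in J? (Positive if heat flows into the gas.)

-16300 J

P₁ = nRT₁/V₁ = 2.61×8.314×520/10.7 = 1050 kPa.
Isothermal: T stays 520 K; PV = const ⇒ V₂ = 2.53 L, P₂ = 4470 kPa.
ΔU = 0 (ideal gas, T constant).
W = nRT ln(V₂/V₁) = 2.61×8.314×520×ln(0.236) = -16300 J.
Q = ΔU + W = -16300 J.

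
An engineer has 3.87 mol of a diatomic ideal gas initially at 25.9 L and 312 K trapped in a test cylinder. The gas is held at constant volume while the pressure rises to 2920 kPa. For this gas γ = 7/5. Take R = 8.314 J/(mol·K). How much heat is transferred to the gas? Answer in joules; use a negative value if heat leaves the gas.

164000 J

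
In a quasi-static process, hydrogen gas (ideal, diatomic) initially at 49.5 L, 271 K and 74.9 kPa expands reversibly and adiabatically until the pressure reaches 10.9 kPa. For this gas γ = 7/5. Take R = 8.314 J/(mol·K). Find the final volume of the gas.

Adiabatic: T₂/T₁ = (P₂/P₁)^((γ−1)/γ) ⇒ T₂ = 271×(0.146)^0.286 = 156 K; V₂ = 196 L.

196 L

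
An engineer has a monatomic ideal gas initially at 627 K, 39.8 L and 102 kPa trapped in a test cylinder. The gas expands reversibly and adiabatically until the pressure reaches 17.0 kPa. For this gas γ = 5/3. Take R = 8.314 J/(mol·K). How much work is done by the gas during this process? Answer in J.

3120 J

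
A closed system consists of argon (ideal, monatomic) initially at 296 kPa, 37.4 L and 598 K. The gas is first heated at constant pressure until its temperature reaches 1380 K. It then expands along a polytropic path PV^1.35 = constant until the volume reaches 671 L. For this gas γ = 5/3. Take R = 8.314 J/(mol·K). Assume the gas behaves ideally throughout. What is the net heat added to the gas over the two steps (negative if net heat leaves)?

n = P₁V₁/(RT₁) = 296×37.4/(8.314×598) = 2.23 mol.
Step 1 — Isobaric: P stays 296 kPa; V/T = const ⇒ T₂ = 1380 K, V₂ = 86.3 L.
W = PΔV = 296×(86.3−37.4) kPa·L = 14500 J.
ΔU = nCvΔT = 2.23×12.5×(1380−598) = 21700 J.
Q = ΔU + W = nCpΔT = 36200 J.
State after step 1: P = 296 kPa, V = 86.3 L, T = 1380 K.
Step 2 — Polytropic n=1.35: T₂ = T₁(V₁/V₂)^(n−1) = 1380×(0.129)^0.35 = 673 K; P₂ = P₁(V₁/V₂)^n = 18.6 kPa.
W = (P₁V₁−P₂V₂)/(n−1) = (296×86.3−18.6×671)/0.35 = 37400 J.
ΔU = nCvΔT = 2.23×12.5×(673−1380) = -19600 J.
Q = ΔU + W = 17800 J.
Net over both steps: W = 51900 J, Q = 53900 J, ΔU = 2090 J.

53900 J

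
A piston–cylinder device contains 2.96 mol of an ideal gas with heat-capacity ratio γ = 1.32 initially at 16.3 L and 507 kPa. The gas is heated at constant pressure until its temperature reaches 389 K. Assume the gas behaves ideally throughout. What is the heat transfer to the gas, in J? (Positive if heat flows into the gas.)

5400 J

T₁ = P₁V₁/(nR) = 507×16.3/(2.96×8.314) = 336 K.
Isobaric: P stays 507 kPa; V/T = const ⇒ T₂ = 389 K, V₂ = 18.9 L.
W = PΔV = 507×(18.9−16.3) kPa·L = 1310 J.
ΔU = nCvΔT = 2.96×26.0×(389−336) = 4090 J.
Q = ΔU + W = nCpΔT = 5400 J.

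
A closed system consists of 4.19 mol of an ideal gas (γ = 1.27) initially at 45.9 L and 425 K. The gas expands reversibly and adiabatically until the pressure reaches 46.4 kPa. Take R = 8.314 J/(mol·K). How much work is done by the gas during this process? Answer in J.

P₁ = nRT₁/V₁ = 4.19×8.314×425/45.9 = 323 kPa.
Adiabatic: T₂/T₁ = (P₂/P₁)^((γ−1)/γ) ⇒ T₂ = 425×(0.144)^0.213 = 281 K; V₂ = 211 L.
ΔU = nCvΔT = 4.19×30.8×(281−425) = -18500 J.
Q = 0 for an adiabatic process, so W = −ΔU = 18500 J.

18500 J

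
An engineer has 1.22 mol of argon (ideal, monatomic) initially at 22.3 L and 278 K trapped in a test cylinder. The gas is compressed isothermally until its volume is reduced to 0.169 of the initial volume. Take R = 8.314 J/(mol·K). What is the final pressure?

P₁ = nRT₁/V₁ = 1.22×8.314×278/22.3 = 126 kPa.
Isothermal: T stays 278 K; PV = const ⇒ V₂ = 3.77 L, P₂ = 748 kPa.

748 kPa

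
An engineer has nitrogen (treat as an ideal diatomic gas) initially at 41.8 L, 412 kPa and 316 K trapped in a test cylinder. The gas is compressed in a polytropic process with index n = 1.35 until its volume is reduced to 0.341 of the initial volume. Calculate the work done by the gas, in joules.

n = P₁V₁/(RT₁) = 412×41.8/(8.314×316) = 6.56 mol.
Polytropic n=1.35: T₂ = T₁(V₁/V₂)^(n−1) = 316×(2.93)^0.35 = 460 K; P₂ = P₁(V₁/V₂)^n = 1760 kPa.
W = (P₁V₁−P₂V₂)/(n−1) = (412×41.8−1760×14.3)/0.35 = -22500 J.

-22500 J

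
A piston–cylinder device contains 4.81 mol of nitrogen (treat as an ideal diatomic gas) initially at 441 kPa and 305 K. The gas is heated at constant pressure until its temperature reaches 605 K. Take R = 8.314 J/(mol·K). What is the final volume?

54.9 L

V₁ = nRT₁/P₁ = 4.81×8.314×305/441 = 27.7 L.
Isobaric: P stays 441 kPa; V/T = const ⇒ T₂ = 605 K, V₂ = 54.9 L.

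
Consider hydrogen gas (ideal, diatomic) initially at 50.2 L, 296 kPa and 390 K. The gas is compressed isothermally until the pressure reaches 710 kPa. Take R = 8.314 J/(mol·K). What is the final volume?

Isothermal: T stays 390 K; PV = const ⇒ V₂ = 20.9 L, P₂ = 710 kPa.

20.9 L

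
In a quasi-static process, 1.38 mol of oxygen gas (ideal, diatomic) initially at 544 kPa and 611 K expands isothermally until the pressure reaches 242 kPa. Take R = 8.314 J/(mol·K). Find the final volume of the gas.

V₁ = nRT₁/P₁ = 1.38×8.314×611/544 = 12.9 L.
Isothermal: T stays 611 K; PV = const ⇒ V₂ = 29.0 L, P₂ = 242 kPa.

29.0 L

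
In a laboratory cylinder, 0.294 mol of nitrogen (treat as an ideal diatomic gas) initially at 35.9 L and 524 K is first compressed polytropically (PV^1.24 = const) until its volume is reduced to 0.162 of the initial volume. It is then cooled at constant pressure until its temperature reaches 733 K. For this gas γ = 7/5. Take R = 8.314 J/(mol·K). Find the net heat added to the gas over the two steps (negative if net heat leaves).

P₁ = nRT₁/V₁ = 0.294×8.314×524/35.9 = 35.7 kPa.
Step 1 — Polytropic n=1.24: T₂ = T₁(V₁/V₂)^(n−1) = 524×(6.17)^0.24 = 811 K; P₂ = P₁(V₁/V₂)^n = 341 kPa.
W = (P₁V₁−P₂V₂)/(n−1) = (35.7×35.9−341×5.82)/0.24 = -2920 J.
ΔU = nCvΔT = 0.294×20.8×(811−524) = 1750 J.
Q = ΔU + W = -1170 J.
State after step 1: P = 341 kPa, V = 5.82 L, T = 811 K.
Step 2 — Isobaric: P stays 341 kPa; V/T = const ⇒ T₂ = 733 K, V₂ = 5.26 L.
W = PΔV = 341×(5.26−5.82) kPa·L = -191 J.
ΔU = nCvΔT = 0.294×20.8×(733−811) = -477 J.
Q = ΔU + W = nCpΔT = -668 J.
Net over both steps: W = -3110 J, Q = -1840 J, ΔU = 1280 J.

-1840 J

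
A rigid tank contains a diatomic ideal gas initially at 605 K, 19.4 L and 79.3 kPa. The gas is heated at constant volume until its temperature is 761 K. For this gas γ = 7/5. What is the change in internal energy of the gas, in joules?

992 J

n = P₁V₁/(RT₁) = 79.3×19.4/(8.314×605) = 0.306 mol.
Isochoric: V stays 19.4 L; P/T = const ⇒ T₂ = 761 K, P₂ = 99.7 kPa.
For an ideal gas ΔU = nCvΔT with Cv = (5/2)R = 20.8 J/(mol·K).
ΔU = 0.306×20.8×(761−605) = 992 J.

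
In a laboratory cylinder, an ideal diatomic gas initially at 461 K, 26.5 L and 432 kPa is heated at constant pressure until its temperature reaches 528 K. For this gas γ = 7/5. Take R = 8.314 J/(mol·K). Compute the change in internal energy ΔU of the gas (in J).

4160 J

n = P₁V₁/(RT₁) = 432×26.5/(8.314×461) = 2.99 mol.
Isobaric: P stays 432 kPa; V/T = const ⇒ T₂ = 528 K, V₂ = 30.4 L.
For an ideal gas ΔU = nCvΔT with Cv = (5/2)R = 20.8 J/(mol·K).
ΔU = 2.99×20.8×(528−461) = 4160 J.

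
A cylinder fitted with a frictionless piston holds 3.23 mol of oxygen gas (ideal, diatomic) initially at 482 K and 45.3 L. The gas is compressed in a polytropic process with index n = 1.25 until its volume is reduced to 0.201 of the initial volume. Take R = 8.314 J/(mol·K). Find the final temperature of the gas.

P₁ = nRT₁/V₁ = 3.23×8.314×482/45.3 = 286 kPa.
Polytropic n=1.25: T₂ = T₁(V₁/V₂)^(n−1) = 482×(4.98)^0.25 = 720 K; P₂ = P₁(V₁/V₂)^n = 2120 kPa.

720 K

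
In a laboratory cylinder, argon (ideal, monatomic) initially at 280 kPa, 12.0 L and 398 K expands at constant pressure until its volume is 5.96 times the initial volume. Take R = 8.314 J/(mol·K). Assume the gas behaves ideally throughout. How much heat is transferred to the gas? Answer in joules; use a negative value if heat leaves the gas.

n = P₁V₁/(RT₁) = 280×12.0/(8.314×398) = 1.02 mol.
Isobaric: P stays 280 kPa; V/T = const ⇒ T₂ = 2370 K, V₂ = 71.5 L.
W = PΔV = 280×(71.5−12.0) kPa·L = 16700 J.
ΔU = nCvΔT = 1.02×12.5×(2370−398) = 25000 J.
Q = ΔU + W = nCpΔT = 41700 J.

41700 J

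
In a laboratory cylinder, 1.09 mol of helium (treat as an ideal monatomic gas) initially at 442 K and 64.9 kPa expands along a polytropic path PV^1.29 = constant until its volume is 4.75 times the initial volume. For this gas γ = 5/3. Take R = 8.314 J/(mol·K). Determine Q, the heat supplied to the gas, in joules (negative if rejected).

2840 J

V₁ = nRT₁/P₁ = 1.09×8.314×442/64.9 = 61.7 L.
Polytropic n=1.29: T₂ = T₁(V₁/V₂)^(n−1) = 442×(0.211)^0.29 = 281 K; P₂ = P₁(V₁/V₂)^n = 8.70 kPa.
W = (P₁V₁−P₂V₂)/(n−1) = (64.9×61.7−8.70×293)/0.29 = 5020 J.
ΔU = nCvΔT = 1.09×12.5×(281−442) = -2180 J.
Q = ΔU + W = 2840 J.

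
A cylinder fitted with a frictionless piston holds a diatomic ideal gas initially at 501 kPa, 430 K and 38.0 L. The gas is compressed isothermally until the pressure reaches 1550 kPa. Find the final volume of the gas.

12.3 L

Isothermal: T stays 430 K; PV = const ⇒ V₂ = 12.3 L, P₂ = 1550 kPa.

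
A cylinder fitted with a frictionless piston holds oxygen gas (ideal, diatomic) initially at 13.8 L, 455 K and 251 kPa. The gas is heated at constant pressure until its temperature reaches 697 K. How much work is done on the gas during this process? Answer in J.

-1840 J

n = P₁V₁/(RT₁) = 251×13.8/(8.314×455) = 0.916 mol.
Isobaric: P stays 251 kPa; V/T = const ⇒ T₂ = 697 K, V₂ = 21.1 L.
W = PΔV = 251×(21.1−13.8) kPa·L = 1840 J.
Work done on the gas = −W_by = -1840 J.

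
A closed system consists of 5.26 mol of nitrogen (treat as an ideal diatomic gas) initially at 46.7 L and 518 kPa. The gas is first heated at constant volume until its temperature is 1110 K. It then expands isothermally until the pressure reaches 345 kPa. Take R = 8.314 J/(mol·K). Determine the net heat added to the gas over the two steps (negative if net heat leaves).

T₁ = P₁V₁/(nR) = 518×46.7/(5.26×8.314) = 553 K.
Step 1 — Isochoric: V stays 46.7 L; P/T = const ⇒ T₂ = 1110 K, P₂ = 1040 kPa.
W = 0 (no volume change).
ΔU = nCvΔT = 5.26×20.8×(1110−553) = 60900 J.
Q = ΔU = 60900 J.
State after step 1: P = 1040 kPa, V = 46.7 L, T = 1110 K.
Step 2 — Isothermal: T stays 1110 K; PV = const ⇒ V₂ = 141 L, P₂ = 345 kPa.
ΔU = 0 (ideal gas, T constant).
W = nRT ln(V₂/V₁) = 5.26×8.314×1110×ln(3.01) = 53500 J.
Q = ΔU + W = 53500 J.
Net over both steps: W = 53500 J, Q = 114000 J, ΔU = 60900 J.

114000 J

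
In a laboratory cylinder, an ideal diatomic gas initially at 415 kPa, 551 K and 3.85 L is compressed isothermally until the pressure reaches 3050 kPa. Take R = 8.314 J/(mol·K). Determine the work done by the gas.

n = P₁V₁/(RT₁) = 415×3.85/(8.314×551) = 0.349 mol.
Isothermal: T stays 551 K; PV = const ⇒ V₂ = 0.524 L, P₂ = 3050 kPa.
W = nRT ln(V₂/V₁) = 0.349×8.314×551×ln(0.136) = -3190 J.

-3190 J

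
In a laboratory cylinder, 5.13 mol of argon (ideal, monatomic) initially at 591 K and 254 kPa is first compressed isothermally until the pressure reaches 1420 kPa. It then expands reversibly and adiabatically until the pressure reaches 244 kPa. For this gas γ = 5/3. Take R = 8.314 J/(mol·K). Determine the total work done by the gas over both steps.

V₁ = nRT₁/P₁ = 5.13×8.314×591/254 = 99.2 L.
Step 1 — Isothermal: T stays 591 K; PV = const ⇒ V₂ = 17.8 L, P₂ = 1420 kPa.
ΔU = 0 (ideal gas, T constant).
W = nRT ln(V₂/V₁) = 5.13×8.314×591×ln(0.179) = -43400 J.
Q = ΔU + W = -43400 J.
State after step 1: P = 1420 kPa, V = 17.8 L, T = 591 K.
Step 2 — Adiabatic: T₂/T₁ = (P₂/P₁)^((γ−1)/γ) ⇒ T₂ = 591×(0.172)^0.400 = 292 K; V₂ = 51.1 L.
ΔU = nCvΔT = 5.13×12.5×(292−591) = -19100 J.
Q = 0 for an adiabatic process, so W = −ΔU = 19100 J.
Net over both steps: W = -24300 J, Q = -43400 J, ΔU = -19100 J.

-24300 J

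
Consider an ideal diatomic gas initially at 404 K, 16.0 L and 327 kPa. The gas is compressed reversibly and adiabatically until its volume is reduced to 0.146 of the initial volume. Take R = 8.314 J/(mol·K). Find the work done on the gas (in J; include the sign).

15200 J

n = P₁V₁/(RT₁) = 327×16.0/(8.314×404) = 1.56 mol.
Adiabatic: TV^(γ−1) = const ⇒ T₂ = 404×(6.85)^0.400 = 872 K; PV^γ = const ⇒ P₂ = 4840 kPa.
ΔU = nCvΔT = 1.56×20.8×(872−404) = 15200 J.
Q = 0 for an adiabatic process, so W = −ΔU = -15200 J.
Work done on the gas = −W_by = 15200 J.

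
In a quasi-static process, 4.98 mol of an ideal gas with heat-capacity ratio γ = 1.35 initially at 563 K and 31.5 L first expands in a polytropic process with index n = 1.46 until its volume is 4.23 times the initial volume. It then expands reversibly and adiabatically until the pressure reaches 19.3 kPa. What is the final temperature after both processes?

194 K

P₁ = nRT₁/V₁ = 4.98×8.314×563/31.5 = 740 kPa.
Step 1 — Polytropic n=1.46: T₂ = T₁(V₁/V₂)^(n−1) = 563×(0.236)^0.46 = 290 K; P₂ = P₁(V₁/V₂)^n = 90.1 kPa.
W = (P₁V₁−P₂V₂)/(n−1) = (740×31.5−90.1×133)/0.46 = 24600 J.
ΔU = nCvΔT = 4.98×23.8×(290−563) = -32300 J.
Q = ΔU + W = -7720 J.
State after step 1: P = 90.1 kPa, V = 133 L, T = 290 K.
Step 2 — Adiabatic: T₂/T₁ = (P₂/P₁)^((γ−1)/γ) ⇒ T₂ = 290×(0.214)^0.259 = 194 K; V₂ = 417 L.
ΔU = nCvΔT = 4.98×23.8×(194−290) = -11300 J.
Q = 0 for an adiabatic process, so W = −ΔU = 11300 J.
Net over both steps: W = 35900 J, Q = -7720 J, ΔU = -43600 J.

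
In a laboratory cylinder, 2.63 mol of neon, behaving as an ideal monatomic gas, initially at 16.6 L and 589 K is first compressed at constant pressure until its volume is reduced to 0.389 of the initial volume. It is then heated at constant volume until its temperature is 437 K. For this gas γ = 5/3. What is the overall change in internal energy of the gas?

-4990 J

P₁ = nRT₁/V₁ = 2.63×8.314×589/16.6 = 776 kPa.
Step 1 — Isobaric: P stays 776 kPa; V/T = const ⇒ T₂ = 229 K, V₂ = 6.46 L.
W = PΔV = 776×(6.46−16.6) kPa·L = -7870 J.
ΔU = nCvΔT = 2.63×12.5×(229−589) = -11800 J.
Q = ΔU + W = nCpΔT = -19700 J.
State after step 1: P = 776 kPa, V = 6.46 L, T = 229 K.
Step 2 — Isochoric: V stays 6.46 L; P/T = const ⇒ T₂ = 437 K, P₂ = 1480 kPa.
W = 0 (no volume change).
ΔU = nCvΔT = 2.63×12.5×(437−229) = 6820 J.
Q = ΔU = 6820 J.
Net over both steps: W = -7870 J, Q = -12900 J, ΔU = -4990 J.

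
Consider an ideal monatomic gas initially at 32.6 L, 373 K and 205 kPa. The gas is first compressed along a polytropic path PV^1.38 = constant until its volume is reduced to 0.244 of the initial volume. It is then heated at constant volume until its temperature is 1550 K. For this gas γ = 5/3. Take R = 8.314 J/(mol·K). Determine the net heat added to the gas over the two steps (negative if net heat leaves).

19200 J

n = P₁V₁/(RT₁) = 205×32.6/(8.314×373) = 2.16 mol.
Step 1 — Polytropic n=1.38: T₂ = T₁(V₁/V₂)^(n−1) = 373×(4.10)^0.38 = 638 K; P₂ = P₁(V₁/V₂)^n = 1440 kPa.
W = (P₁V₁−P₂V₂)/(n−1) = (205×32.6−1440×7.95)/0.38 = -12500 J.
ΔU = nCvΔT = 2.16×12.5×(638−373) = 7110 J.
Q = ΔU + W = -5360 J.
State after step 1: P = 1440 kPa, V = 7.95 L, T = 638 K.
Step 2 — Isochoric: V stays 7.95 L; P/T = const ⇒ T₂ = 1550 K, P₂ = 3490 kPa.
W = 0 (no volume change).
ΔU = nCvΔT = 2.16×12.5×(1550−638) = 24500 J.
Q = ΔU = 24500 J.
Net over both steps: W = -12500 J, Q = 19200 J, ΔU = 31600 J.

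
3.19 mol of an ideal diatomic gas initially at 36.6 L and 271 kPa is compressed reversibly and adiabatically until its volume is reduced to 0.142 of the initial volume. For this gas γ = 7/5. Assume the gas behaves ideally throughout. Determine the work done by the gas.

T₁ = P₁V₁/(nR) = 271×36.6/(3.19×8.314) = 374 K.
Adiabatic: TV^(γ−1) = const ⇒ T₂ = 374×(7.04)^0.400 = 816 K; PV^γ = const ⇒ P₂ = 4170 kPa.
ΔU = nCvΔT = 3.19×20.8×(816−374) = 29300 J.
Q = 0 for an adiabatic process, so W = −ΔU = -29300 J.

-29300 J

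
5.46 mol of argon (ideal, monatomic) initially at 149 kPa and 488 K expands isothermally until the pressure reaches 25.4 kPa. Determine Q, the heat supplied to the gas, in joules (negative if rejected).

39200 J

V₁ = nRT₁/P₁ = 5.46×8.314×488/149 = 149 L.
Isothermal: T stays 488 K; PV = const ⇒ V₂ = 872 L, P₂ = 25.4 kPa.
ΔU = 0 (ideal gas, T constant).
W = nRT ln(V₂/V₁) = 5.46×8.314×488×ln(5.87) = 39200 J.
Q = ΔU + W = 39200 J.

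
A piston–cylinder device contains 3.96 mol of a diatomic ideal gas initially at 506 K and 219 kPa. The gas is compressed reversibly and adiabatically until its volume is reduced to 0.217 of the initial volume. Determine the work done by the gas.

V₁ = nRT₁/P₁ = 3.96×8.314×506/219 = 76.1 L.
Adiabatic: TV^(γ−1) = const ⇒ T₂ = 506×(4.61)^0.400 = 932 K; PV^γ = const ⇒ P₂ = 1860 kPa.
ΔU = nCvΔT = 3.96×20.8×(932−506) = 35100 J.
Q = 0 for an adiabatic process, so W = −ΔU = -35100 J.

-35100 J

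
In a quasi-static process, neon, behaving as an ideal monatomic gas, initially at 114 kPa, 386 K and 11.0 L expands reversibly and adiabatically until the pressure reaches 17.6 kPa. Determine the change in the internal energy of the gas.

n = P₁V₁/(RT₁) = 114×11.0/(8.314×386) = 0.391 mol.
Adiabatic: T₂/T₁ = (P₂/P₁)^((γ−1)/γ) ⇒ T₂ = 386×(0.154)^0.400 = 183 K; V₂ = 33.7 L.
For an ideal gas ΔU = nCvΔT with Cv = (3/2)R = 12.5 J/(mol·K).
ΔU = 0.391×12.5×(183−386) = -990 J.

-990 J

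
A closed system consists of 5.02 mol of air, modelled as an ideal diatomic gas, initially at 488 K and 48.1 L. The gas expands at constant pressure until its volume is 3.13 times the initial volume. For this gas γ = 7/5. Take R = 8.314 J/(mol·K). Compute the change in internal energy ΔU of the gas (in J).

108000 J

P₁ = nRT₁/V₁ = 5.02×8.314×488/48.1 = 423 kPa.
Isobaric: P stays 423 kPa; V/T = const ⇒ T₂ = 1530 K, V₂ = 151 L.
For an ideal gas ΔU = nCvΔT with Cv = (5/2)R = 20.8 J/(mol·K).
ΔU = 5.02×20.8×(1530−488) = 108000 J.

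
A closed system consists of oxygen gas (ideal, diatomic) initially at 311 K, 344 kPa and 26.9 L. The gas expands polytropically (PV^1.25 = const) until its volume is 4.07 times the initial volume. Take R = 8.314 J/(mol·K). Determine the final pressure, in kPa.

59.5 kPa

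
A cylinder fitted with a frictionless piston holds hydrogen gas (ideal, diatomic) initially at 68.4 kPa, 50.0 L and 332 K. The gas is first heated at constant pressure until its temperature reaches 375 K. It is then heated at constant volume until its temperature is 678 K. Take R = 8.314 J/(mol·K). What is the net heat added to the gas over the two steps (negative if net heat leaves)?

n = P₁V₁/(RT₁) = 68.4×50.0/(8.314×332) = 1.24 mol.
Step 1 — Isobaric: P stays 68.4 kPa; V/T = const ⇒ T₂ = 375 K, V₂ = 56.5 L.
W = PΔV = 68.4×(56.5−50.0) kPa·L = 443 J.
ΔU = nCvΔT = 1.24×20.8×(375−332) = 1110 J.
Q = ΔU + W = nCpΔT = 1550 J.
State after step 1: P = 68.4 kPa, V = 56.5 L, T = 375 K.
Step 2 — Isochoric: V stays 56.5 L; P/T = const ⇒ T₂ = 678 K, P₂ = 124 kPa.
W = 0 (no volume change).
ΔU = nCvΔT = 1.24×20.8×(678−375) = 7800 J.
Q = ΔU = 7800 J.
Net over both steps: W = 443 J, Q = 9350 J, ΔU = 8910 J.

9350 J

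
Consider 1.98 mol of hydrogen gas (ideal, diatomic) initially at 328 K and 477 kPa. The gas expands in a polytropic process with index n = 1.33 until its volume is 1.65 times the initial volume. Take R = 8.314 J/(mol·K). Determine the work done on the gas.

-2490 J

V₁ = nRT₁/P₁ = 1.98×8.314×328/477 = 11.3 L.
Polytropic n=1.33: T₂ = T₁(V₁/V₂)^(n−1) = 328×(0.606)^0.33 = 278 K; P₂ = P₁(V₁/V₂)^n = 245 kPa.
W = (P₁V₁−P₂V₂)/(n−1) = (477×11.3−245×18.7)/0.33 = 2490 J.
Work done on the gas = −W_by = -2490 J.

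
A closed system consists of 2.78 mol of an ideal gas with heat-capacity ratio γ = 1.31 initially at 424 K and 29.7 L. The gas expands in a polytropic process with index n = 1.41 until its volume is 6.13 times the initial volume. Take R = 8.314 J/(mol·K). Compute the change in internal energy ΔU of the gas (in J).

P₁ = nRT₁/V₁ = 2.78×8.314×424/29.7 = 330 kPa.
Polytropic n=1.41: T₂ = T₁(V₁/V₂)^(n−1) = 424×(0.163)^0.41 = 202 K; P₂ = P₁(V₁/V₂)^n = 25.6 kPa.
For an ideal gas ΔU = nCvΔT with Cv = R/(γ−1) = 26.8 J/(mol·K).
ΔU = 2.78×26.8×(202−424) = -16600 J.

-16600 J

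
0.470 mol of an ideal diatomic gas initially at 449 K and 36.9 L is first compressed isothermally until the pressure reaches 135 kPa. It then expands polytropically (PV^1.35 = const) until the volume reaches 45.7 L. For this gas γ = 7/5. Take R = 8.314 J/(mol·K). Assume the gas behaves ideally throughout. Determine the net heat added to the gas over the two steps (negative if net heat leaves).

P₁ = nRT₁/V₁ = 0.470×8.314×449/36.9 = 47.5 kPa.
Step 1 — Isothermal: T stays 449 K; PV = const ⇒ V₂ = 13.0 L, P₂ = 135 kPa.
ΔU = 0 (ideal gas, T constant).
W = nRT ln(V₂/V₁) = 0.470×8.314×449×ln(0.352) = -1830 J.
Q = ΔU + W = -1830 J.
State after step 1: P = 135 kPa, V = 13.0 L, T = 449 K.
Step 2 — Polytropic n=1.35: T₂ = T₁(V₁/V₂)^(n−1) = 449×(0.284)^0.35 = 289 K; P₂ = P₁(V₁/V₂)^n = 24.7 kPa.
W = (P₁V₁−P₂V₂)/(n−1) = (135×13.0−24.7×45.7)/0.35 = 1780 J.
ΔU = nCvΔT = 0.470×20.8×(289−449) = -1560 J.
Q = ΔU + W = 223 J.
Net over both steps: W = -46.2 J, Q = -1610 J, ΔU = -1560 J.

-1610 J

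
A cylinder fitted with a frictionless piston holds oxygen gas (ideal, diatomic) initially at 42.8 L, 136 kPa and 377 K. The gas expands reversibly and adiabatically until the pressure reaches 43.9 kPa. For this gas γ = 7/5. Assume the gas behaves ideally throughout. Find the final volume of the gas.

96.0 L

Adiabatic: T₂/T₁ = (P₂/P₁)^((γ−1)/γ) ⇒ T₂ = 377×(0.323)^0.286 = 273 K; V₂ = 96.0 L.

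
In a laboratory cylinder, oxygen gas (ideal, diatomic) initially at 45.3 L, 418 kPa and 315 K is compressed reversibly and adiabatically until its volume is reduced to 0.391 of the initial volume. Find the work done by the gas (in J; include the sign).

n = P₁V₁/(RT₁) = 418×45.3/(8.314×315) = 7.23 mol.
Adiabatic: TV^(γ−1) = const ⇒ T₂ = 315×(2.56)^0.400 = 459 K; PV^γ = const ⇒ P₂ = 1560 kPa.
ΔU = nCvΔT = 7.23×20.8×(459−315) = 21600 J.
Q = 0 for an adiabatic process, so W = −ΔU = -21600 J.

-21600 J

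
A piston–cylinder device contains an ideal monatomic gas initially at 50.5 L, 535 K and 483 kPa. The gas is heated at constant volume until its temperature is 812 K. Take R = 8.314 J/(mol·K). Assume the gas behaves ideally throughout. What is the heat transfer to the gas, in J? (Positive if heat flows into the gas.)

18900 J

n = P₁V₁/(RT₁) = 483×50.5/(8.314×535) = 5.48 mol.
Isochoric: V stays 50.5 L; P/T = const ⇒ T₂ = 812 K, P₂ = 733 kPa.
W = 0 (no volume change).
ΔU = nCvΔT = 5.48×12.5×(812−535) = 18900 J.
Q = ΔU = 18900 J.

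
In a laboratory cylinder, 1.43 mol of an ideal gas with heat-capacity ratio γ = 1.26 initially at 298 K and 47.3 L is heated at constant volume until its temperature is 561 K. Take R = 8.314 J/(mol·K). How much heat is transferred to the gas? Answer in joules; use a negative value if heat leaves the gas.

12000 J

P₁ = nRT₁/V₁ = 1.43×8.314×298/47.3 = 74.9 kPa.
Isochoric: V stays 47.3 L; P/T = const ⇒ T₂ = 561 K, P₂ = 141 kPa.
W = 0 (no volume change).
ΔU = nCvΔT = 1.43×32.0×(561−298) = 12000 J.
Q = ΔU = 12000 J.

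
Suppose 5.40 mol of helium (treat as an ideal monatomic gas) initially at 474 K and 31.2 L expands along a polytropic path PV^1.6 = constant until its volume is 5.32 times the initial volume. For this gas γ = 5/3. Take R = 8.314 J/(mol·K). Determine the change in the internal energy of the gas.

-20200 J

P₁ = nRT₁/V₁ = 5.40×8.314×474/31.2 = 682 kPa.
Polytropic n=1.6: T₂ = T₁(V₁/V₂)^(n−1) = 474×(0.188)^0.60 = 174 K; P₂ = P₁(V₁/V₂)^n = 47.0 kPa.
For an ideal gas ΔU = nCvΔT with Cv = (3/2)R = 12.5 J/(mol·K).
ΔU = 5.40×12.5×(174−474) = -20200 J.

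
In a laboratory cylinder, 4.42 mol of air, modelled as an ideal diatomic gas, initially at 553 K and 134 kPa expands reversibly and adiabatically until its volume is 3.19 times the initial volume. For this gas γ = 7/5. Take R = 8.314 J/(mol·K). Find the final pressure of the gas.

V₁ = nRT₁/P₁ = 4.42×8.314×553/134 = 152 L.
Adiabatic: TV^(γ−1) = const ⇒ T₂ = 553×(0.313)^0.400 = 348 K; PV^γ = const ⇒ P₂ = 26.4 kPa.

26.4 kPa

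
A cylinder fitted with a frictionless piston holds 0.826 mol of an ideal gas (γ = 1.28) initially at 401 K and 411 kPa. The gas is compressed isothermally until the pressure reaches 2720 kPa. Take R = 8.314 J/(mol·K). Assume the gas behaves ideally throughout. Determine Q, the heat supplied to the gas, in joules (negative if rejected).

V₁ = nRT₁/P₁ = 0.826×8.314×401/411 = 6.70 L.
Isothermal: T stays 401 K; PV = const ⇒ V₂ = 1.01 L, P₂ = 2720 kPa.
ΔU = 0 (ideal gas, T constant).
W = nRT ln(V₂/V₁) = 0.826×8.314×401×ln(0.151) = -5200 J.
Q = ΔU + W = -5200 J.

-5200 J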